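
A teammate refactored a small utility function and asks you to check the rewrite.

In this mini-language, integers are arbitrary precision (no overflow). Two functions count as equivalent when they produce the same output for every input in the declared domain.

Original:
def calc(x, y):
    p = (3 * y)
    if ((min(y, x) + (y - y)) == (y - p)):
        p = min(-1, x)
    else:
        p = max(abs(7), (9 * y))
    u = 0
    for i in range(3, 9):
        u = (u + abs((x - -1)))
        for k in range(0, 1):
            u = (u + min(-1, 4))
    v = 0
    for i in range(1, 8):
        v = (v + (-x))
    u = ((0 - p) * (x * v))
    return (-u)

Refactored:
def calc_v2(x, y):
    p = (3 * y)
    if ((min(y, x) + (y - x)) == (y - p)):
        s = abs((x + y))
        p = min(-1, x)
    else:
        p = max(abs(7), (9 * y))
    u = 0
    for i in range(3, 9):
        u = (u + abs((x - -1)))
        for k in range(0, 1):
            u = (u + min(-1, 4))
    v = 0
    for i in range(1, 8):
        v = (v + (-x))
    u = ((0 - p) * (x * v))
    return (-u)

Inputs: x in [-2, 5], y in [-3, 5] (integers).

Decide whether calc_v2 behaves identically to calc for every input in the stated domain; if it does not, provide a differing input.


There is a counterexample at x=-2, y=0: -196 on one side, 56 on the other.
calc: p := 0 | ((min(y, x) + (y - y)) == (y - p)): false | p := 7 | u := 0 | iter i=3: | u := 1 | iter k=0: | u := 0 | iter i=4: | u := 1 | iter k=0: | u := 0 | iter i=5: | u := 1 | iter k=0: | u := 0 | iter i=6: | u := 1 | iter k=0: | u := 0 | iter i=7: | u := 1 | iter k=0: | u := 0 | iter i=8: | u := 1 | iter k=0: | u := 0 | v := 0 | iter i=1: | v := 2 | iter i=2: | v := 4 | iter i=3: | v := 6 | iter i=4: | v := 8 | iter i=5: | v := 10 | iter i=6: | v := 12 | iter i=7: | v := 14 | u := 196 | result -196
calc_v2: p := 0 | ((min(y, x) + (y - x)) == (y - p)): true | s := 2 | p := -2 | u := 0 | iter i=3: | u := 1 | iter k=0: | u := 0 | iter i=4: | u := 1 | iter k=0: | u := 0 | iter i=5: | u := 1 | iter k=0: | u := 0 | iter i=6: | u := 1 | iter k=0: | u := 0 | iter i=7: | u := 1 | iter k=0: | u := 0 | iter i=8: | u := 1 | iter k=0: | u := 0 | v := 0 | iter i=1: | v := 2 | iter i=2: | v := 4 | iter i=3: | v := 6 | iter i=4: | v := 8 | iter i=5: | v := 10 | iter i=6: | v := 12 | iter i=7: | v := 14 | u := -56 | result 56
verdict: not equivalent; witness: x=-2, y=0


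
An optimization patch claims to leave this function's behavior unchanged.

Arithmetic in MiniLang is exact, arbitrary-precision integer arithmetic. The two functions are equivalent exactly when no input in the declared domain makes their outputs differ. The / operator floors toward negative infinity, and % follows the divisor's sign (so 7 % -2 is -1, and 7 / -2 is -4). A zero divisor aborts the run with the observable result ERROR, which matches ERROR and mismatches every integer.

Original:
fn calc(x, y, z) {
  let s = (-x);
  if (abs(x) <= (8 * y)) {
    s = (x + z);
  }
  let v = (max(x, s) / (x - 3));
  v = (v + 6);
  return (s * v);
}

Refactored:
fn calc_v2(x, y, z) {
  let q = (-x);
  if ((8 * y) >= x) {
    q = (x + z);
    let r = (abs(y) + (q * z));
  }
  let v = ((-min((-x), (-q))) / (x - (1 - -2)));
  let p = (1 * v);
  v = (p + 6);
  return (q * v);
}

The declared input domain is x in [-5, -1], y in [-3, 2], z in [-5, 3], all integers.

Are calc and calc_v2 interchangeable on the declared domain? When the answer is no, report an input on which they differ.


At x=-5, y=0, z=-5: calc gives 25, calc_v2 gives -60.
verdict: not equivalent; witness: x=-5, y=0, z=-5


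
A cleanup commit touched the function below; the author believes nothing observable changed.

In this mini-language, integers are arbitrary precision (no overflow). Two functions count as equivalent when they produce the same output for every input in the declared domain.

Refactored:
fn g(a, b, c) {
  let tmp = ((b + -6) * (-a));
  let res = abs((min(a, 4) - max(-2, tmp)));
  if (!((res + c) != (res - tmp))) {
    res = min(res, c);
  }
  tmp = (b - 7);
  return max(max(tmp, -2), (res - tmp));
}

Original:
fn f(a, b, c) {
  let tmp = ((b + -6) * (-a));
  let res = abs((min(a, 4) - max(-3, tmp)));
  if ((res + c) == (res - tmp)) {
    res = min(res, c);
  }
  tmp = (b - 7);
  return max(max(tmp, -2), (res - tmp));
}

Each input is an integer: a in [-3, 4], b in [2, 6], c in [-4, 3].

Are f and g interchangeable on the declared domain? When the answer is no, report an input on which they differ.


There is a counterexample at a=-3, b=2, c=-4: 5 on one side, 6 on the other.
f: tmp = -12; res = 0; ((res + c) == (res - tmp)) -> false; tmp = -5; return 5
g: tmp = -12; res = 1; (!((res + c) != (res - tmp))) -> false; tmp = -5; return 6
verdict: not equivalent; witness: a=-3, b=2, c=-4


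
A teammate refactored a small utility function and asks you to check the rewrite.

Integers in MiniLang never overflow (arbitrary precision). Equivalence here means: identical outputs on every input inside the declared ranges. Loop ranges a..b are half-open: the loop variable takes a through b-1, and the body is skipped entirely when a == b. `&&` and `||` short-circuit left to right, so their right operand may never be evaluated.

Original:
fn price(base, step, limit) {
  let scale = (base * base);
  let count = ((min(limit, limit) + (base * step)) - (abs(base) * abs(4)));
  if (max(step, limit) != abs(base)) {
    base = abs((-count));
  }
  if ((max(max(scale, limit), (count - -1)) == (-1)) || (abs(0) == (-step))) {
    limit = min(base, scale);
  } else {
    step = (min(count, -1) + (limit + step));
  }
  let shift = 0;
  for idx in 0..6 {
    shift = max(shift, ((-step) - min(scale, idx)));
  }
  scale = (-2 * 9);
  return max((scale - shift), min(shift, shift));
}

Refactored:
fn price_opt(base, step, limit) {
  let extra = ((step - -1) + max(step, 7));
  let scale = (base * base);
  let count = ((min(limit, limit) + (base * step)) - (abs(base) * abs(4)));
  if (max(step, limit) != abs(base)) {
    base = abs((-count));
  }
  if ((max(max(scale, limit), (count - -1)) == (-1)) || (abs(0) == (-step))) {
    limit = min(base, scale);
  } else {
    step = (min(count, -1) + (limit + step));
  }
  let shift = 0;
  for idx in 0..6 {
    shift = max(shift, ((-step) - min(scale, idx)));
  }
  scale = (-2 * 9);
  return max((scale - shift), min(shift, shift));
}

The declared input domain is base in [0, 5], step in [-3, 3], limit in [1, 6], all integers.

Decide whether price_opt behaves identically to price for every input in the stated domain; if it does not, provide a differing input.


The two are interchangeable: constant usage differs; and statement counts differ; and arithmetic usage differs; and local variable names differ; and min/max/abs usage differs, and every declared input agrees.
One worked example (base=2, step=-2, limit=4) — price: scale=4, then count=-8, then (max(step, limit) != abs(base)) is true, then base=8, then ((max(max(scale, limit), (count - -1)) == (-1)) || (abs(0) == (-step))) is false, then step=-6, then shift=0, then (idx=0), then shift=6, then (idx=1), then shift=6, then (idx=2), then shift=6, then (idx=3), then shift=6, then (idx=4), then shift=6, then (idx=5), then shift=6, then scale=-18, then returns 6; price_opt: extra=6, then scale=4, then count=-8, then (max(step, limit) != abs(base)) is true, then base=8, then ((max(max(scale, limit), (count - -1)) == (-1)) || (abs(0) == (-step))) is false, then step=-6, then shift=0, then (idx=0), then shift=6, then (idx=1), then shift=6, then (idx=2), then shift=6, then (idx=3), then shift=6, then (idx=4), then shift=6, then (idx=5), then shift=6, then scale=-18, then returns 6; agreement on 6.
Checked all 252 inputs in the declared domain: the outputs agree on every one.
verdict: equivalent


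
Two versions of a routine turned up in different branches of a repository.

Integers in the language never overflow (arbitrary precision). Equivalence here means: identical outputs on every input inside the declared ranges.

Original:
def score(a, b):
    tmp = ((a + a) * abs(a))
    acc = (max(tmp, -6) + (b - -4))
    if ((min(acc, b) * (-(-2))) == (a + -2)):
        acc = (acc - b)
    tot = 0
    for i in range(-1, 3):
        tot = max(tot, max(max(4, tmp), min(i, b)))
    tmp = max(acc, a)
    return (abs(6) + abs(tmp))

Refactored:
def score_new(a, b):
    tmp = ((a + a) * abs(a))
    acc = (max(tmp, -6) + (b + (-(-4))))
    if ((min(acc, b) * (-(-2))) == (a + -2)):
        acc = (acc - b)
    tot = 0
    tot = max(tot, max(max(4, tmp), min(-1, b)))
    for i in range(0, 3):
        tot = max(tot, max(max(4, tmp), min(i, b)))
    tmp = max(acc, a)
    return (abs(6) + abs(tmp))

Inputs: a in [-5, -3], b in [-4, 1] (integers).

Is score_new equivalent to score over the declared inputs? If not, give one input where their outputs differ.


Behavior is preserved: although statement counts differ; constant usage differs; arithmetic usage differs; min/max/abs usage differs; loop structure differs, the outputs never diverge.
Spot check at a=-3, b=-3 — score: tmp becomes -18; next acc becomes -5; next ((min(acc, b) * (-(-2))) == (a + -2)) evaluates to false; next tot becomes 0; next at i=-1:; next tot becomes 4; next at i=0:; next tot becomes 4; next at i=1:; next tot becomes 4; next at i=2:; next tot becomes 4; next tmp becomes -3; next final value 9. score_new: tmp becomes -18; next acc becomes -5; next ((min(acc, b) * (-(-2))) == (a + -2)) evaluates to false; next tot becomes 0; next tot becomes 4; next at i=0:; next tot becomes 4; next at i=1:; next tot becomes 4; next at i=2:; next tot becomes 4; next tmp becomes -3; next final value 9. Both give 9.
Sweeping the whole domain (18 inputs) finds no disagreement.
verdict: equivalent


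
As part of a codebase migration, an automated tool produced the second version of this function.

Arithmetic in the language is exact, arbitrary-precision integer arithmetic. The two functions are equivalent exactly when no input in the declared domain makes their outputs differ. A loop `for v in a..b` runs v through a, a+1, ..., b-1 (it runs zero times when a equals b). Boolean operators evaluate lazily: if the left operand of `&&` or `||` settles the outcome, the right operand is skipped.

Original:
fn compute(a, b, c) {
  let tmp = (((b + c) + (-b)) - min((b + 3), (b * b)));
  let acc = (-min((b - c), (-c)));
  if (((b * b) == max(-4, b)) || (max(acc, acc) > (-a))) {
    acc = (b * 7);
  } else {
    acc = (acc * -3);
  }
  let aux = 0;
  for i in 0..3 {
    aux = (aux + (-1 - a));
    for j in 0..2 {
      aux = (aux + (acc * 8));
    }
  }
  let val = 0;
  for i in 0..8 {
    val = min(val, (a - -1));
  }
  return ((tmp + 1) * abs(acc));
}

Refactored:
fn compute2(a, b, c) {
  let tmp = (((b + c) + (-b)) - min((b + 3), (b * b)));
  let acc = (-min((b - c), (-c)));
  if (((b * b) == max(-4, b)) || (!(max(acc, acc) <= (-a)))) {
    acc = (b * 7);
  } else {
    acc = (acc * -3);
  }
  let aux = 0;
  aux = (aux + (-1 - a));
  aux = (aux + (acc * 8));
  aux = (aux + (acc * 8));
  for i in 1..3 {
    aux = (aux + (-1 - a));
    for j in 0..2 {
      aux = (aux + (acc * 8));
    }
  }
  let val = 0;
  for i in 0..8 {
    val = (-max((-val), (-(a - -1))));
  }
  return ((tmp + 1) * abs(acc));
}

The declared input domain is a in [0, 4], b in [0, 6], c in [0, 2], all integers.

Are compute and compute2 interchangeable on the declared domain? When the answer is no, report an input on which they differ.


Differences: constant usage differs; and comparison usage differs; and arithmetic usage differs; and boolean connective usage differs; and min/max/abs usage differs; and loop structure differs; and statement counts differ — yet all 105 inputs agree.
verdict: equivalent


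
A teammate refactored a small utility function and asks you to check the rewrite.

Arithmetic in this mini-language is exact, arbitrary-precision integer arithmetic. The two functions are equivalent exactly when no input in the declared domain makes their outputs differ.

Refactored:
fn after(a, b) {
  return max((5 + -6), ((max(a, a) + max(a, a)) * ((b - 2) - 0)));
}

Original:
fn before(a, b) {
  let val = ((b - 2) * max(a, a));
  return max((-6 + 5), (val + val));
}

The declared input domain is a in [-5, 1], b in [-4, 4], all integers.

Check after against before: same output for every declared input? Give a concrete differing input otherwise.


Comparing the listings, the differences include: constant usage differs; also local variable names differ; also min/max/abs usage differs; also arithmetic usage differs; also statement counts differ.
As a probe, take a=0, b=-3: before runs val := 0 | result 0; after runs result 0; both end at 0.
Checked all 63 inputs in the declared domain: the outputs agree on every one.
verdict: equivalent


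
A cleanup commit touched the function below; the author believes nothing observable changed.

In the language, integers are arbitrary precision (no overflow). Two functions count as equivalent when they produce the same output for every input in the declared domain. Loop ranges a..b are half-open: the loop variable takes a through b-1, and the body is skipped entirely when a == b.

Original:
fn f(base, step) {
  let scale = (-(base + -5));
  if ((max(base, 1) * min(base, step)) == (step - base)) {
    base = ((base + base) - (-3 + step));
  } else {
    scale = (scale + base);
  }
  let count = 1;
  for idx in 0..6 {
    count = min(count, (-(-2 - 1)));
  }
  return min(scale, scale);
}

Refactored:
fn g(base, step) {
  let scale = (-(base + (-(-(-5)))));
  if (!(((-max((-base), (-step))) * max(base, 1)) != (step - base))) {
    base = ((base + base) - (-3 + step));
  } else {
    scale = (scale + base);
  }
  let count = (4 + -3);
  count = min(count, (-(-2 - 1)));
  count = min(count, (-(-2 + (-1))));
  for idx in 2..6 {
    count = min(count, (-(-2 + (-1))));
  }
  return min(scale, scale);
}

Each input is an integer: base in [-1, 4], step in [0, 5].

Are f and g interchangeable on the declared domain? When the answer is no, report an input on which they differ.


This is a faithful refactor — constant usage differs; min/max/abs usage differs; boolean connective usage differs; comparison usage differs; statement counts differ; loop structure differs; arithmetic usage differs, but the computed results match everywhere.
Spot check at base=2, step=3 — f: scale becomes 3; next ((max(base, 1) * min(base, step)) == (step - base)) evaluates to false; next scale becomes 5; next count becomes 1; next at idx=0:; next count becomes 1; next at idx=1:; next count becomes 1; next at idx=2:; next count becomes 1; next at idx=3:; next count becomes 1; next at idx=4:; next count becomes 1; next at idx=5:; next count becomes 1; next final value 5. g: scale becomes 3; next (!(((-max((-base), (-step))) * max(base, 1)) != (step - base))) evaluates to false; next scale becomes 5; next count becomes 1; next count becomes 1; next count becomes 1; next at idx=2:; next count becomes 1; next at idx=3:; next count becomes 1; next at idx=4:; next count becomes 1; next at idx=5:; next count becomes 1; next final value 5. Both give 5.
Across all 36 domain points the two functions coincide.
verdict: equivalent


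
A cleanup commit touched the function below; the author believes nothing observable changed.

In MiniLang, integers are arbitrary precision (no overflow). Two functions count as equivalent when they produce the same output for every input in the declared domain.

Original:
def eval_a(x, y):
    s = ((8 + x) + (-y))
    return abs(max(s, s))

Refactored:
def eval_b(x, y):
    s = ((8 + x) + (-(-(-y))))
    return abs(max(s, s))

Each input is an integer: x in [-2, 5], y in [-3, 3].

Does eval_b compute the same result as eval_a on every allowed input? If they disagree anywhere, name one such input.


Comparing the listings, the differences include: same computation, different form.
Tracing x=-2, y=-3: eval_a: s := 9 | result 9 | eval_b: s := 9 | result 9 — matching result 9.
Sweeping the whole domain (56 inputs) finds no disagreement.
verdict: equivalent


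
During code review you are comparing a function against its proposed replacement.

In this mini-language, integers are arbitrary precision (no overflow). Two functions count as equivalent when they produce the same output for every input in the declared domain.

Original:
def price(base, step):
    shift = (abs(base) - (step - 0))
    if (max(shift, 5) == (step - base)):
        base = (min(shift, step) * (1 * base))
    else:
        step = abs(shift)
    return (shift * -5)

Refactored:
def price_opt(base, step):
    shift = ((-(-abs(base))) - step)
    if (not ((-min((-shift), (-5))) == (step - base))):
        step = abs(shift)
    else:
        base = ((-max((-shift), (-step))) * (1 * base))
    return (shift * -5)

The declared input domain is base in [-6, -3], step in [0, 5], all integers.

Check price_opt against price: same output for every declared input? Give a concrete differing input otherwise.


Changes here: boolean connective usage differs; and constant usage differs; and arithmetic usage differs; the full 24-point sweep finds no disagreement.
verdict: equivalent


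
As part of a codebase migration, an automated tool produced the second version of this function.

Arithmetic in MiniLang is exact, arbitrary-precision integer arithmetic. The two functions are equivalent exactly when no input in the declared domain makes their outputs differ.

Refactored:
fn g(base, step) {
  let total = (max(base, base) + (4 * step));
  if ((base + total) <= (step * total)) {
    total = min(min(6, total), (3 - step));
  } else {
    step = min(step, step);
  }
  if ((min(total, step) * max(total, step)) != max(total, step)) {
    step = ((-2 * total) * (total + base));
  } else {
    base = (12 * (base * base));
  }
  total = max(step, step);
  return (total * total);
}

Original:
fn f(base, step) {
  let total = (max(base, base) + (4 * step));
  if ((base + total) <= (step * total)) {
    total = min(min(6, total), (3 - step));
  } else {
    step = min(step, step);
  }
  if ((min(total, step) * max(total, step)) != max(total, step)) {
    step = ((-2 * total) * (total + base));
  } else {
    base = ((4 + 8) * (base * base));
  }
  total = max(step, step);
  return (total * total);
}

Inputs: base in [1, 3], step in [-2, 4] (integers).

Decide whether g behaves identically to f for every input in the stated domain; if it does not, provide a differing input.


Equivalent — the differences include constant usage differs; and arithmetic usage differs, yet no declared input distinguishes the two.
Spot check at base=1, step=-2 — f: total=-7, then ((base + total) <= (step * total)) is true, then total=-7, then ((min(total, step) * max(total, step)) != max(total, step)) is true, then step=-84, then total=-84, then returns 7056. g: total=-7, then ((base + total) <= (step * total)) is true, then total=-7, then ((min(total, step) * max(total, step)) != max(total, step)) is true, then step=-84, then total=-84, then returns 7056. Both give 7056.
Across all 21 domain points the two functions coincide.
verdict: equivalent


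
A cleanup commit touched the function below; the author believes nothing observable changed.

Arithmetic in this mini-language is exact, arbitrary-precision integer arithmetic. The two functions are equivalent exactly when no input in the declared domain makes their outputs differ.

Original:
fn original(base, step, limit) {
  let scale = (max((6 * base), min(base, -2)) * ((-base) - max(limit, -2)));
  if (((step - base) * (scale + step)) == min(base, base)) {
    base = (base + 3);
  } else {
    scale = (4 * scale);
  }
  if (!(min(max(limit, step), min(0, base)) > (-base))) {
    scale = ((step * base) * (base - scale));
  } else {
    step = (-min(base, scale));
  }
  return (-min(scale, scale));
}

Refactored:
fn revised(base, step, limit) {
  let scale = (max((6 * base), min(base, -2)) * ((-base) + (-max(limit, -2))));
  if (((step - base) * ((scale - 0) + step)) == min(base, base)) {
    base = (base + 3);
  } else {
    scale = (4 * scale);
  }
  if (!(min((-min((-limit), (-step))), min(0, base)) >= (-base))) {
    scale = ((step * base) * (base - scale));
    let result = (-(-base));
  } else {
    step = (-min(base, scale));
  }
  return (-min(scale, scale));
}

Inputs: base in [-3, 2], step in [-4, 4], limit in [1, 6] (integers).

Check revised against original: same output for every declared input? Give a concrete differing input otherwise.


There is a behavioral-looking edit here, yet the outcome never shifts on this domain.
As a probe, take base=2, step=0, limit=3: original runs scale=-60, then (((step - base) * (scale + step)) == min(base, base)) is false, then scale=-240, then (!(min(max(limit, step), min(0, base)) > (-base))) is false, then step=240, then returns 240; revised runs scale=-60, then (((step - base) * ((scale - 0) + step)) == min(base, base)) is false, then scale=-240, then (!(min((-min((-limit), (-step))), min(0, base)) >= (-base))) is false, then step=240, then returns 240; both end at 240.
Sweeping the whole domain (324 inputs) finds no disagreement.
verdict: equivalent


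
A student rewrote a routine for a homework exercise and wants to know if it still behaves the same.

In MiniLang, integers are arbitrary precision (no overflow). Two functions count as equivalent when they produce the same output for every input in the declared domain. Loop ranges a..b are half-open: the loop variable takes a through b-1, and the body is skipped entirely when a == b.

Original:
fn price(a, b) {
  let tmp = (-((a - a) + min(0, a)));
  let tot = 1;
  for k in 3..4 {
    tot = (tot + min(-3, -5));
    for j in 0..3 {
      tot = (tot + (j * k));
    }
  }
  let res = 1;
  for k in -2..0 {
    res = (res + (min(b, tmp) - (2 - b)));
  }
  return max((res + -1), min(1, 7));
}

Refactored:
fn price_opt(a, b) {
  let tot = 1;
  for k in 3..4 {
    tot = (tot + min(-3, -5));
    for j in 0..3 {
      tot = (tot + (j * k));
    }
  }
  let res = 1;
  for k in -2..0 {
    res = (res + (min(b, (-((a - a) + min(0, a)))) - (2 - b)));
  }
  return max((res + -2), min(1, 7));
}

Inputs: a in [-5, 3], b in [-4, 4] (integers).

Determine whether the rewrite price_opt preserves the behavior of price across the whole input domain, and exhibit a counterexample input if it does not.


The rewrite breaks on a=-5, b=2, where the results are 4 and 3.
price: tmp becomes 5; next tot becomes 1; next at k=3:; next tot becomes -4; next at j=0:; next tot becomes -4; next at j=1:; next tot becomes -1; next at j=2:; next tot becomes 5; next res becomes 1; next at k=-2:; next res becomes 3; next at k=-1:; next res becomes 5; next final value 4
price_opt: tot becomes 1; next at k=3:; next tot becomes -4; next at j=0:; next tot becomes -4; next at j=1:; next tot becomes -1; next at j=2:; next tot becomes 5; next res becomes 1; next at k=-2:; next res becomes 3; next at k=-1:; next res becomes 5; next final value 3
verdict: not equivalent; witness: a=-5, b=2


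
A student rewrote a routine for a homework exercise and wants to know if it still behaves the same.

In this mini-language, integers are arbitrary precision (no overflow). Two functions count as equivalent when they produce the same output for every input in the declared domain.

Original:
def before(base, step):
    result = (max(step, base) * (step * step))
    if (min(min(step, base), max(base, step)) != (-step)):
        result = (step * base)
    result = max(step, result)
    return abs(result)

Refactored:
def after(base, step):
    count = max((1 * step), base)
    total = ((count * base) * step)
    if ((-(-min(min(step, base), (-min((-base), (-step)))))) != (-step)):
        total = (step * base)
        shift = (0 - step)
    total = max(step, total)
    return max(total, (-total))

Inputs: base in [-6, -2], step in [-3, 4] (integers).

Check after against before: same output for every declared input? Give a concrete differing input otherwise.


The rewrite breaks on base=-4, step=4, where the results are 64 and 4.
before: result = 64; (min(min(step, base), max(base, step)) != (-step)) -> false; result = 64; return 64
after: count = 4; total = -64; ((-(-min(min(step, base), (-min((-base), (-step)))))) != (-step)) -> false; total = 4; return 4
verdict: not equivalent; witness: base=-4, step=4


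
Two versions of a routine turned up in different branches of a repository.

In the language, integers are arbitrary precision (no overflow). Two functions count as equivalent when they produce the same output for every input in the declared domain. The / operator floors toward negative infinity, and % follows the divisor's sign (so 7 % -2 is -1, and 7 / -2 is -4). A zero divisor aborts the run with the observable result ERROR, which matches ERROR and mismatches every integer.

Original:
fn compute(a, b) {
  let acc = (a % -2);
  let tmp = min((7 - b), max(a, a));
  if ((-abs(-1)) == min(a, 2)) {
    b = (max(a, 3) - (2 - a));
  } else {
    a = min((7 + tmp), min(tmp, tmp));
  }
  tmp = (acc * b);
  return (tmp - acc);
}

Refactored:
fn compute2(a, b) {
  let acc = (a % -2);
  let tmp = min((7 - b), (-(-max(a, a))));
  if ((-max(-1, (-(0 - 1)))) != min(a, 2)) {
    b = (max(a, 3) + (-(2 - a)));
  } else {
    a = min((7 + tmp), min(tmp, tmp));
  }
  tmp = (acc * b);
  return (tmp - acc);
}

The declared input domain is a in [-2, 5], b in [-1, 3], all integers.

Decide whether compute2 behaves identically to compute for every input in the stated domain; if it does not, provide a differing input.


Take a=-1, b=-1.
compute: acc=-1, then tmp=-1, then ((-abs(-1)) == min(a, 2)) is true, then b=0, then tmp=0, then returns 1
compute2: acc=-1, then tmp=-1, then ((-max(-1, (-(0 - 1)))) != min(a, 2)) is false, then a=-1, then tmp=1, then returns 2
1 != 2, so the rewrite changes behavior.
verdict: not equivalent; witness: a=-1, b=-1


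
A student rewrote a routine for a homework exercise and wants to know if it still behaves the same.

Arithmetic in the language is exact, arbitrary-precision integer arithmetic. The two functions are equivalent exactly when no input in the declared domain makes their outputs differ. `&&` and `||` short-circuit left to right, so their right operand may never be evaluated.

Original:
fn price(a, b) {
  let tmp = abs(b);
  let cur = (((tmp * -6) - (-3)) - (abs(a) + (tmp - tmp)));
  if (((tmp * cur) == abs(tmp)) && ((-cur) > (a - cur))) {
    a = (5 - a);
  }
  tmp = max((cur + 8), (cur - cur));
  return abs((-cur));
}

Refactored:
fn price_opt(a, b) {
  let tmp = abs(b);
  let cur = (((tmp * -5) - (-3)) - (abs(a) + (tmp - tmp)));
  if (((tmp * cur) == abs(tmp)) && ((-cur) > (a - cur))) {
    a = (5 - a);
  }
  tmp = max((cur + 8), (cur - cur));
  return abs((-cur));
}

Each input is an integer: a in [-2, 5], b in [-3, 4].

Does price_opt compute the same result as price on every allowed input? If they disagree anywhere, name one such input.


Not equivalent: a=-2, b=-3 separates them (17 vs 14).
price: tmp becomes 3; next cur becomes -17; next (((tmp * cur) == abs(tmp)) && ((-cur) > (a - cur))) evaluates to false; next tmp becomes 0; next final value 17
price_opt: tmp becomes 3; next cur becomes -14; next (((tmp * cur) == abs(tmp)) && ((-cur) > (a - cur))) evaluates to false; next tmp becomes 0; next final value 14
verdict: not equivalent; witness: a=-2, b=-3


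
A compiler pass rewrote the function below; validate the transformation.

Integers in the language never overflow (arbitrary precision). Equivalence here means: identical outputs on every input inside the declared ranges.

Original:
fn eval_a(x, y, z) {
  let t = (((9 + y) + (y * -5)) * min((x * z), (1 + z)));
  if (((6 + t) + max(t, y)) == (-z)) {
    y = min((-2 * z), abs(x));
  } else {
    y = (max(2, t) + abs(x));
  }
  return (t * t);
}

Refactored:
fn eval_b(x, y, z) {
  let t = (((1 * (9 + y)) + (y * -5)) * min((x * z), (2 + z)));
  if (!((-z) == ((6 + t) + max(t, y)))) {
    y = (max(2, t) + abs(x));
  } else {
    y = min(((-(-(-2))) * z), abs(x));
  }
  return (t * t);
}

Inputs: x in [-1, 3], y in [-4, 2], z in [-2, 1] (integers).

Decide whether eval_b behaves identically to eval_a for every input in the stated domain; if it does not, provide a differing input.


x=-1, y=-4, z=-2 yields 625 from eval_a but 0 from eval_b.
verdict: not equivalent; witness: x=-1, y=-4, z=-2


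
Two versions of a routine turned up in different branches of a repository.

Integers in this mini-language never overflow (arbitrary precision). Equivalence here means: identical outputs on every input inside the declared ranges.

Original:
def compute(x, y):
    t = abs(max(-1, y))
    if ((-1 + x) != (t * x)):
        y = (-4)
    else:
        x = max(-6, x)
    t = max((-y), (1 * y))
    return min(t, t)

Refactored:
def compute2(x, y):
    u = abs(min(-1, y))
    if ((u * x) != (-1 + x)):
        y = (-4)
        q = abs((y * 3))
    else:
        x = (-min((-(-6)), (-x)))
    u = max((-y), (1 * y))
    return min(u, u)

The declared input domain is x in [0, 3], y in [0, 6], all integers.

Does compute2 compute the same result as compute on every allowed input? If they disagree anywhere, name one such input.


Input x=1, y=0: 0 from compute versus 4 from compute2.
verdict: not equivalent; witness: x=1, y=0


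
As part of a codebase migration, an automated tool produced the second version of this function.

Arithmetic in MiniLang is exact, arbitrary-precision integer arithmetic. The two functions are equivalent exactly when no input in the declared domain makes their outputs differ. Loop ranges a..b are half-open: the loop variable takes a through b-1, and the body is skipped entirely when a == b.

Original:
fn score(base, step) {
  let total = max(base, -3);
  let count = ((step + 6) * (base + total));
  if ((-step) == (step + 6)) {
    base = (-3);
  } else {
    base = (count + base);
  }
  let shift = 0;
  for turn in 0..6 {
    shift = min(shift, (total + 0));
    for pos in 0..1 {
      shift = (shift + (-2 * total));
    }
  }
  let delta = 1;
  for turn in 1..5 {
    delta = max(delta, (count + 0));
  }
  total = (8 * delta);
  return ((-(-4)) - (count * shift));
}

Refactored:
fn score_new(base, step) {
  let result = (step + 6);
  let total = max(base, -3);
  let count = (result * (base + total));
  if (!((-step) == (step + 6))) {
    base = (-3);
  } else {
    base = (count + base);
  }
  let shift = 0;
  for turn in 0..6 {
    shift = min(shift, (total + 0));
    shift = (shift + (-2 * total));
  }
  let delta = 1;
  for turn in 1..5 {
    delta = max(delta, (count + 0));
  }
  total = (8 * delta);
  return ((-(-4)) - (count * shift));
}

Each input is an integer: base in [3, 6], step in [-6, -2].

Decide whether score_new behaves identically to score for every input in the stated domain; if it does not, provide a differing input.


The suspicious-looking change has no observable effect anywhere in the declared ranges; all 20 inputs agree.
verdict: equivalent


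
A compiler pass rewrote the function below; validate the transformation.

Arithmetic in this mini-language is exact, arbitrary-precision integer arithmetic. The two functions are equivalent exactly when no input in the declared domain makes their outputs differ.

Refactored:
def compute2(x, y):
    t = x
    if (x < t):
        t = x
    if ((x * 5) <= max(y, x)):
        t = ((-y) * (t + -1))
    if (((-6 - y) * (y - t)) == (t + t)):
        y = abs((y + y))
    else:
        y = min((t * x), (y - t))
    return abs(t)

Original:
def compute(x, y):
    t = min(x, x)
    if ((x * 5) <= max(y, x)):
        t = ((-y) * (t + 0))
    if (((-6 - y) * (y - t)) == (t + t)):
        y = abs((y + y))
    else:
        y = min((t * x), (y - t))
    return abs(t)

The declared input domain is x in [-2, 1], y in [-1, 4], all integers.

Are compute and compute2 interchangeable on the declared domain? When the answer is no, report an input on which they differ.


Evaluate both at x=-2, y=-1.
compute: t=-2, then ((x * 5) <= max(y, x)) is true, then t=-2, then (((-6 - y) * (y - t)) == (t + t)) is false, then y=1, then returns 2
compute2: t=-2, then (x < t) is false, then ((x * 5) <= max(y, x)) is true, then t=-3, then (((-6 - y) * (y - t)) == (t + t)) is false, then y=2, then returns 3
2 against 3: the behavior changed.
verdict: not equivalent; witness: x=-2, y=-1


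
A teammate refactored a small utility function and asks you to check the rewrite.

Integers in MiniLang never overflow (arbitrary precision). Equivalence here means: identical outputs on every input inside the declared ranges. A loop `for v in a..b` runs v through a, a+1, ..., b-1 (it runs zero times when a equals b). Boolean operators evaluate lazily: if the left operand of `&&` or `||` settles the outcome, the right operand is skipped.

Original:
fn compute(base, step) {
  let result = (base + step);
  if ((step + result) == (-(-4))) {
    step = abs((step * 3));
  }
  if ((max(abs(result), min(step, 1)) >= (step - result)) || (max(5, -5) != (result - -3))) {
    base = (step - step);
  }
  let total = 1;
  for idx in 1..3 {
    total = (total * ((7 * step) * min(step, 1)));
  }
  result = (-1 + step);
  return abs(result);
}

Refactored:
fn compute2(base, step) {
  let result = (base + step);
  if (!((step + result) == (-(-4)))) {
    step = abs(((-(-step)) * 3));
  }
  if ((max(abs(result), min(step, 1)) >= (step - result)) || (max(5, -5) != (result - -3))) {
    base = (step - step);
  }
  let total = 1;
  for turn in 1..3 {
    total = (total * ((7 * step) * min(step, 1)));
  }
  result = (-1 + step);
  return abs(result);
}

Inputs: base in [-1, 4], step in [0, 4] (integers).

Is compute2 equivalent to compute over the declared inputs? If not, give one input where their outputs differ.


base=-1, step=1 yields 0 from compute but 2 from compute2.
verdict: not equivalent; witness: base=-1, step=1


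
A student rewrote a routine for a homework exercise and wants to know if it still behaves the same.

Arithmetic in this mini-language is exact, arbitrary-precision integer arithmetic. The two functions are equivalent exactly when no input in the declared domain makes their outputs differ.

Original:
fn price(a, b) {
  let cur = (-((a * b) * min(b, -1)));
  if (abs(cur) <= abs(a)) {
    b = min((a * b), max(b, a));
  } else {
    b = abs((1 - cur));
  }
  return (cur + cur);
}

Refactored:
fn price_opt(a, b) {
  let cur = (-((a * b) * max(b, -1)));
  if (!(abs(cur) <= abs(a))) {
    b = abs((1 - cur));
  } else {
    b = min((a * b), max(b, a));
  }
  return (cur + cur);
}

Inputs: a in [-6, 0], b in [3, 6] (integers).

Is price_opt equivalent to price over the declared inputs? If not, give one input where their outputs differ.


Consider the input a=-6, b=3.
price: cur = -18; (abs(cur) <= abs(a)) -> false; b = 19; return -36
price_opt: cur = 54; (!(abs(cur) <= abs(a))) -> true; b = 53; return 108
-36 != 108, so the rewrite changes behavior.
verdict: not equivalent; witness: a=-6, b=3


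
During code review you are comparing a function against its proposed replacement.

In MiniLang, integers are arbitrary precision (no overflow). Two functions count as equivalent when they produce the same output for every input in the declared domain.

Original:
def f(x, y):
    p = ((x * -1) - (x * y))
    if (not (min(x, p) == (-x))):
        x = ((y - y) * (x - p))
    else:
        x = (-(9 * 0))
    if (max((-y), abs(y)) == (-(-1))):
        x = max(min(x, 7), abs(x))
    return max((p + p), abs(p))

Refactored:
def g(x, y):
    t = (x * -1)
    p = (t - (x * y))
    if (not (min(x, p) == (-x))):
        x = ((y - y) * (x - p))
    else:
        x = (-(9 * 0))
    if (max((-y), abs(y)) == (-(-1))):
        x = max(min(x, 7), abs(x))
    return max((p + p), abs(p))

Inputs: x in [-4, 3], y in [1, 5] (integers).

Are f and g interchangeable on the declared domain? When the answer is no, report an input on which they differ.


Behavior is preserved: although local variable names differ, plus statement counts differ, the outputs never diverge.
Spot check at x=-3, y=3 — f: p = 12; (not (min(x, p) == (-x))) -> true; x = 0; (max((-y), abs(y)) == (-(-1))) -> false; return 24. g: t = 3; p = 12; (not (min(x, p) == (-x))) -> true; x = 0; (max((-y), abs(y)) == (-(-1))) -> false; return 24. Both give 24.
Sweeping the whole domain (40 inputs) finds no disagreement.
verdict: equivalent


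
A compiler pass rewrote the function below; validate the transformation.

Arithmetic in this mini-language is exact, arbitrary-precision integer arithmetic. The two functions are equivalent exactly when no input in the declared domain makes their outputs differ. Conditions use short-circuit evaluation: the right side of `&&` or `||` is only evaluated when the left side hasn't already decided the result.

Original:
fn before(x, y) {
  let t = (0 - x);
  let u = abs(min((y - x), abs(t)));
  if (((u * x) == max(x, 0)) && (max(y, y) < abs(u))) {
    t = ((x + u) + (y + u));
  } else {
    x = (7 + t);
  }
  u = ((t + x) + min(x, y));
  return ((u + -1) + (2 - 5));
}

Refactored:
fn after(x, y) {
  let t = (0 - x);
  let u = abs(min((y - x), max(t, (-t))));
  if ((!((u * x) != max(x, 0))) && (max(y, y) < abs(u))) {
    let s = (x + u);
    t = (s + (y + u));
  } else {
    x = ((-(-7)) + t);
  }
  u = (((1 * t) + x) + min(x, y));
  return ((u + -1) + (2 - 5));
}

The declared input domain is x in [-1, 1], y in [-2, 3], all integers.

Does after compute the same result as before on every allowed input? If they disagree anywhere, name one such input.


This is a faithful refactor — constant usage differs, and min/max/abs usage differs, and statement counts differ, and local variable names differ, and comparison usage differs, and boolean connective usage differs, and arithmetic usage differs, but the computed results match everywhere.
Tracing x=0, y=3: before: t = 0; u = 0; (((u * x) == max(x, 0)) && (max(y, y) < abs(u))) -> false; x = 7; u = 10; return 6 | after: t = 0; u = 0; ((!((u * x) != max(x, 0))) && (max(y, y) < abs(u))) -> false; x = 7; u = 10; return 6 — matching result 6.
Sweeping the whole domain (18 inputs) finds no disagreement.
verdict: equivalent


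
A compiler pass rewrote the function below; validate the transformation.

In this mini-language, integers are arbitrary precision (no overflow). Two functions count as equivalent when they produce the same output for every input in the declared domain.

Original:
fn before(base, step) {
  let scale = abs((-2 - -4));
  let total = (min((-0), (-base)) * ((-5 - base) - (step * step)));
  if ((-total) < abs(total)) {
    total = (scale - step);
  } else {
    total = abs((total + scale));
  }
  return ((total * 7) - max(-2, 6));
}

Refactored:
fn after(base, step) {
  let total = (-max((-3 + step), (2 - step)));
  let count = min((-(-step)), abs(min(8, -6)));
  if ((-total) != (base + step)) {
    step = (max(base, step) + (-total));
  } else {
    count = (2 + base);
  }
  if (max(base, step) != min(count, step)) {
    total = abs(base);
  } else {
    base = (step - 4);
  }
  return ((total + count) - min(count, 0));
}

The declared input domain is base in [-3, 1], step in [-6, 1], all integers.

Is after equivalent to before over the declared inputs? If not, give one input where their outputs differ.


Consider the input base=-3, step=-6.
before: scale=2, then total=0, then ((-total) < abs(total)) is false, then total=2, then returns 8
after: total=-8, then count=-6, then ((-total) != (base + step)) is true, then step=5, then (max(base, step) != min(count, step)) is true, then total=3, then returns 3
8 vs 3 — the two versions disagree here.
verdict: not equivalent; witness: base=-3, step=-6


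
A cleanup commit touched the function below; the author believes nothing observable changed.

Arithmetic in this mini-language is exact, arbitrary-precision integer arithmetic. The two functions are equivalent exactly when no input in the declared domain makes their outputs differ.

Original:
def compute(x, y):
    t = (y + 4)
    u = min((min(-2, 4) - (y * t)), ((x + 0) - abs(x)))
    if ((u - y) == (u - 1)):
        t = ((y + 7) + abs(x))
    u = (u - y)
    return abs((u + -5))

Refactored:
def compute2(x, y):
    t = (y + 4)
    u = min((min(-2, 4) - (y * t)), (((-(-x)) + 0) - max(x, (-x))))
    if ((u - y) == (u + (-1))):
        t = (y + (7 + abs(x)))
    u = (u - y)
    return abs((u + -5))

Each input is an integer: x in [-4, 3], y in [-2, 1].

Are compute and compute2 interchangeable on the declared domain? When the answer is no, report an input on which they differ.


Behavior is preserved: although min/max/abs usage differs; and arithmetic usage differs, the outputs never diverge.
Spot check at x=1, y=0 — compute: t=4, then u=-2, then ((u - y) == (u - 1)) is false, then u=-2, then returns 7. compute2: t=4, then u=-2, then ((u - y) == (u + (-1))) is false, then u=-2, then returns 7. Both give 7.
Sweeping the whole domain (32 inputs) finds no disagreement.
verdict: equivalent
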